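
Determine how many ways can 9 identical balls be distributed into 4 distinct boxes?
C(9+4-1, 4-1) = C(12, 3) = 220.

Answer: 220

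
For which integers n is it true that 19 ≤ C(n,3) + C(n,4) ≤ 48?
C(5,3)+C(5,4)=15; C(6,3)+C(6,4)=35; C(7,3)+C(7,4)=70. So valid n = 6.
Final answer: 6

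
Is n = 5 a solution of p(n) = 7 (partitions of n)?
Pentagonal recurrence p(n) = p(n−1) + p(n−2) − p(n−5) − p(n−7) + …: p(5) = p(4) + p(3) − p(0) = 5 + 3 − 1 = 7, which equals 7.

Answer: Yes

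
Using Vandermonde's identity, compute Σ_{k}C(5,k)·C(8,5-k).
1,287
= C(5+8,5) = C(13,5) = 1,287.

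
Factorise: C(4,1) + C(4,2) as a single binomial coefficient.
C(5,2)

Explanation: By Pascal's identity: C(4,1) + C(4,2) = C(5,2) = 10.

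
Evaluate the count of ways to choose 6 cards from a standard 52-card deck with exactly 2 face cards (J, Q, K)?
12 face cards and 40 non-face cards: C(12,2) × C(40,4) = 66 × 91,390 = 6,031,740.
Final answer: 6,031,740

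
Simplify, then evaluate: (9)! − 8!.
322,560

Explanation: (9)! − 8! = (9)·8! − 8! = (9−1)·8! = 8·8! = 322,560.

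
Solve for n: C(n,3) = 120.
10

Working:
C(n,3) = n(n−1)(n−2)/3! is increasing in n, and n(n−1)(n−2) = 3!·120 = 720 ≈ (n−1)^3 gives n ≈ 10.0. Check: C(8,3) = 56, C(9,3) = 84, C(10,3) = 120 ✓. So n = 10.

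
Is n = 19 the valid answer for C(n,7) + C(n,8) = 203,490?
C(19,7) + C(19,8) = 50,388 + 75,582 = 125,970, which does not equal 203,490.

Answer: No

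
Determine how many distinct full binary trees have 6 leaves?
42

Explanation: Using the Catalan number formula: C_n = C(2n, n) / (n+1)
C_5 = C(10, 5) / (5+1)
     = 252 / 6
     = 42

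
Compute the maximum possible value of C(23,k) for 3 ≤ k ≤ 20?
1,352,078

C(23,k) is maximised at the centre of the row: C(23,11) = 1,352,078.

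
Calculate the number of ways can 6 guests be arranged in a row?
Arrangements of 6 distinct objects: 6! = 720.

Answer: 720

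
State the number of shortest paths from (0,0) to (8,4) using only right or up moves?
495

Working:
Choose 8 rights from 12 moves: C(12,8) = 495.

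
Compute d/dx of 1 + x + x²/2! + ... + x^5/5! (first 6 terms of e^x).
Differentiating term by term gives the first 5 terms of e^x.
Final answer: 1 + x + x²/2! + ... + x^4/4!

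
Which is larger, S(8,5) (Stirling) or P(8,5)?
P(8,5)

Solution: S(8,5) = 5·S(7,5) + S(7,4) = 5·140 + 350 = 1,050; P(8,5) = 6,720.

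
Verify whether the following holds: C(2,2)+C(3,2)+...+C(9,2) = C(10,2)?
Hockey stick identity gives Σ = C(10,3) = 120; RHS C(10,2) = 45.

Answer: False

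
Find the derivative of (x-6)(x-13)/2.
(2x - 19)/2

d/dx[(x-6)(x-13)] = (x-13) + (x-6) = 2x - 19. Dividing by 2 gives (2x - 19)/2.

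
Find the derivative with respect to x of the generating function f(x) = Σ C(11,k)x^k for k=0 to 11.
Σ k·C(11,k)x^(k-1) for k=1 to 11

Solution: Term-by-term differentiation gives Σ k·C(11,k)x^{k-1} for k=1 to 11.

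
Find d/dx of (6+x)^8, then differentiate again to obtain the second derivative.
56(6+x)^6

Explanation: First derivative: 8(6+x)^{7}. Second derivative: 8·7·(6+x)^{6} = 56(6+x)^{6}.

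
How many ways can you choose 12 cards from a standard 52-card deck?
C(52,12) = 206,379,406,870.
Final answer: 206,379,406,870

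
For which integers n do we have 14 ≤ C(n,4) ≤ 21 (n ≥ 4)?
6

Working:
C(5,4)=5; C(6,4)=15; C(7,4)=35. So valid n = 6.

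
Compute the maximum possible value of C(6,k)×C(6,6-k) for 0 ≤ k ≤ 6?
400
C(6,k)·C(6,6-k) = C(6,k)², maximised at the centre k = 3: C(6,3)² = 400.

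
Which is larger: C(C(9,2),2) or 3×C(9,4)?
C(C(9,2),2)

Solution: C(C(9,2),2)=630, 3×C(9,4)=378.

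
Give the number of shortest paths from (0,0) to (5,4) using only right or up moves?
126
Choose 5 rights from 9 moves: C(9,5) = 126.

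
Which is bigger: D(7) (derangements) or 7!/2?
7!/2

D(7) = (7-1)·[D(6) + D(5)] = 6·[265 + 44] = 1,854; 7!/2 = 5,040/2 = 2,520.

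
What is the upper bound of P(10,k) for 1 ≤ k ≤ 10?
P(10,k) increases in k, so maximum at k = 10: 10! = 3,628,800.
Final answer: 3,628,800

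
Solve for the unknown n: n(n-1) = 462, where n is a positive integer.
n² − n − 462 = 0, so n = (1 ± √(1 + 4·462))/2 = (1 ± √1,849)/2 = (1 ± 43)/2, i.e. n = 22 or n = -21. Taking the positive root, n = 22 (check: 22×21 = 462).

Answer: 22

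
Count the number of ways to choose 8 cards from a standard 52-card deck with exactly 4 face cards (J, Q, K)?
45,238,050
12 face cards and 40 non-face cards: C(12,4) × C(40,4) = 495 × 91,390 = 45,238,050.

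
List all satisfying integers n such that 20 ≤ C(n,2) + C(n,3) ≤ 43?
5, 6

C(4,2)+C(4,3)=10; C(5,2)+C(5,3)=20; C(6,2)+C(6,3)=35; C(7,2)+C(7,3)=56. So valid n = 5, 6.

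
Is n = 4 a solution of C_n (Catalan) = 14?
Yes

Working:
C_4 = C(8,4)/(4+1) = 70/5 = 14, which equals 14.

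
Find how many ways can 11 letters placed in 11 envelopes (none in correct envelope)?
14,684,570

Explanation: Using D(n) = (n-1)[D(n-1) + D(n-2)]:
D(11) = (11-1) × [D(10) + D(9)]
      = 10 × [1334961 + 133496]
      = 10 × 1468457
      = 14,684,570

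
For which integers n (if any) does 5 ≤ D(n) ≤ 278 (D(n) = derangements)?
Using D(n) = (n−1)[D(n−1) + D(n−2)] with D(1)=0, D(2)=1: D(3)=2; D(4)=9; D(5)=44; D(6)=265; D(7)=1,854. So valid n = 4, 5, 6.
Final answer: 4, 5, 6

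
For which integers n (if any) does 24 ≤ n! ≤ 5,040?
n! is strictly increasing; 4! = 24 and 7! = 5,040, so valid n = 4, 5, 6, 7.
Final answer: 4, 5, 6, 7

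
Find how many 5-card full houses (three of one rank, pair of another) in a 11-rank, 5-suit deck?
11,000

Triple rank: 11. Triple suits: C(5,3)=10. Pair rank: 10. Pair suits: C(5,2)=10. Total: 11,000.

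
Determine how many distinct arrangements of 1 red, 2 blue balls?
3

Solution: Multinomial: 3!/(1! × 2!) = 3.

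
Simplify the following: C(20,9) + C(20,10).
By Pascal's identity: C(21,10) = 352,716.

Answer: 352,716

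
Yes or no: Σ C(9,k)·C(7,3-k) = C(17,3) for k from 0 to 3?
Vandermonde's identity gives C(16,3) = 560; RHS C(17,3) = 680.
Final answer: No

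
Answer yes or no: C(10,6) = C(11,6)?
No

Solution: LHS = C(10,6) = 210; RHS = C(11,6) = 462. 210 ≠ 462, so the statement does not hold.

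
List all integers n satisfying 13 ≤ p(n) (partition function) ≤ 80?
Tabulating p(n) via p(n) = p(n−1) + p(n−2) − p(n−5) − p(n−7) + …: p(6)=11; p(7)=15; p(8)=22; p(9)=30; p(10)=42; p(11)=56; p(12)=77; p(13)=101. So valid n = 7, 8, 9, 10, 11, 12.
Final answer: 7, 8, 9, 10, 11, 12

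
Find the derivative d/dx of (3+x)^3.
3(3+x)^2

Explanation: Using the power rule: d/dx (3+x)^3 = 3(3+x)^{2}.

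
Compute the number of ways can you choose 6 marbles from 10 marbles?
210

Solution: C(10,6) = 10! / (6! × (10-6)!)
         = 10! / (6! × 4!)
         = 210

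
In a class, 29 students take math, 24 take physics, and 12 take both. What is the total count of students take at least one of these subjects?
41

Reasoning: |A∪B| = |A|+|B|-|A∩B| = 29+24-12 = 41.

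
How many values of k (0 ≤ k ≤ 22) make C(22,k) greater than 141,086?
9

Working:
Row 22 is unimodal and symmetric about k=22/2. C(22,6)=74,613 ≤ 141,086; C(22,7)=170,544 > 141,086; by symmetry C(22,k) > 141,086 for k = 7..15. That's 15 - 7 + 1 = 9 values.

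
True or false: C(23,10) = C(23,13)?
True

Solution: C(23,10) = C(23,23-10) by the symmetry property; both equal 1,144,066.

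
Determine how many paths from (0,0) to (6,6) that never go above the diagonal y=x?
Counted by the Catalan number C_6: C_6 = C(12,6)/(6+1) = 924/7 = 132.
Final answer: 132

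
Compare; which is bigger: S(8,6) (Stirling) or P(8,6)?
P(8,6)

Working:
S(8,6) = 6·S(7,6) + S(7,5) = 6·21 + 140 = 266; P(8,6) = 20,160.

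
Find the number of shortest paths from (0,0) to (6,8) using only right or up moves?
3,003

Solution: Choose 6 rights from 14 moves: C(14,6) = 3,003.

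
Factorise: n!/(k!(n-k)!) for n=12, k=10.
C(12,10) = 66
This is the binomial coefficient C(12,10) = 66.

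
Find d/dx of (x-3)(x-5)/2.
(2x - 8)/2

d/dx[(x-3)(x-5)] = (x-5) + (x-3) = 2x - 8. Dividing by 2 gives (2x - 8)/2.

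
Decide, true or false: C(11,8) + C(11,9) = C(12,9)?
True

Reasoning: Pascal's identity: LHS = 165 + 55 = 220; RHS = C(12,9) = 220. Both sides agree, so the statement holds.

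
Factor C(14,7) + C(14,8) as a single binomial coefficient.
C(15,8)

Reasoning: By Pascal's identity: C(14,7) + C(14,8) = C(15,8) = 6,435.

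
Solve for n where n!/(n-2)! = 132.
12

Reasoning: n!/(n-2)! = n×(n-1), a product of 2 consecutive integers ≈ (n−0.5)^2. 132^(1/2) + 0.5 ≈ 12.0; check n = 12: 12×11 = 132 ✓. So n = 12.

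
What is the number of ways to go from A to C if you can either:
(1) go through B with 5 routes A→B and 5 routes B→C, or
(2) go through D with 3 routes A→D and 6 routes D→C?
43
Route via B: 5×5=25. Route via D: 3×6=18. Total: 43.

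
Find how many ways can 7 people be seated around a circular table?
720

Explanation: Circular arrangements: (7-1)! = 720.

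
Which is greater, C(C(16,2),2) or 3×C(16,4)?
C(C(16,2),2)
C(C(16,2),2)=7,140, 3×C(16,4)=5,460.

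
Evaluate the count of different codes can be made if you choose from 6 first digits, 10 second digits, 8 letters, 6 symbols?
2,880
By the multiplication principle: 6 × 10 × 8 × 6 = 2,880.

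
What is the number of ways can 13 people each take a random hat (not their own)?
2,290,792,932

Working:
Using D(n) = (n-1)[D(n-1) + D(n-2)]:
D(13) = (13-1) × [D(12) + D(11)]
      = 12 × [176214841 + 14684570]
      = 12 × 190899411
      = 2,290,792,932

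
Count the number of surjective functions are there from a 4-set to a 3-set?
36

Onto functions = 3! × S(4,3)
First compute S(4,3) via recurrence:
Using the Stirling recurrence: S(n,k) = k·S(n-1,k) + S(n-1,k-1)
S(4,3) = 3·S(3,3) + S(3,2)
         = 3·1 + 3
         = 3 + 3
         = 6
Then: 6 × 6 = 36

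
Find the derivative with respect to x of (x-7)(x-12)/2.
(2x - 19)/2

Explanation: d/dx[(x-7)(x-12)] = (x-12) + (x-7) = 2x - 19. Dividing by 2 gives (2x - 19)/2.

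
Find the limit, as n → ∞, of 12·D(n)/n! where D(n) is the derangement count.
12/e

Reasoning: D(n)/n! → 1/e, so 12·D(n)/n! → 12/e.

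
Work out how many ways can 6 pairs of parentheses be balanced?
132

Working:
Using the Catalan number formula: C_n = C(2n, n) / (n+1)
C_6 = C(12, 6) / (6+1)
     = 924 / 7
     = 132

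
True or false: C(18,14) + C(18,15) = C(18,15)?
False

Explanation: Pascal's identity gives C(19,15) = 3,876, whereas C(18,15) = 816.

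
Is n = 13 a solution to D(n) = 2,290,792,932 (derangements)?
Yes

Working:
D(13) = (13-1)·[D(12) + D(11)] = 12·[176,214,841 + 14,684,570] = 2,290,792,932, which equals 2,290,792,932.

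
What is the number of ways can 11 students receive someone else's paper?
14,684,570

Solution: Using D(n) = (n-1)[D(n-1) + D(n-2)]:
D(11) = (11-1) × [D(10) + D(9)]
      = 10 × [1334961 + 133496]
      = 10 × 1468457
      = 14,684,570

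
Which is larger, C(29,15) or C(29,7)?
C(29,15)
C(29,15)=77,558,760, C(29,7)=1,560,780.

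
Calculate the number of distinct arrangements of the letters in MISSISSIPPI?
34,650

Solution: Word has 11 letters (M=1, I=4, S=4, P=2). Arrangements: 11!/Π(k!) = 34,650.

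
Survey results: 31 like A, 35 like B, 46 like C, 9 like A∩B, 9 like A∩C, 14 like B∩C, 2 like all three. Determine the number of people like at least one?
82

Reasoning: |A∪B∪C| = 31+35+46-9-9-14+2 = 82.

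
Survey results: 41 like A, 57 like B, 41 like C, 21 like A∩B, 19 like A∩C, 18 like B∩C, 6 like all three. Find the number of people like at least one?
87

|A∪B∪C| = 41+57+41-21-19-18+6 = 87.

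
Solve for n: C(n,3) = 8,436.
38

Working:
C(n,3) = n(n−1)(n−2)/3! is increasing in n, and n(n−1)(n−2) = 3!·8,436 = 50,616 ≈ (n−1)^3 gives n ≈ 38.0. Check: C(36,3) = 7,140, C(37,3) = 7,770, C(38,3) = 8,436 ✓. So n = 38.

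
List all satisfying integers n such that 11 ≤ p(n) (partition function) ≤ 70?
Tabulating p(n) via p(n) = p(n−1) + p(n−2) − p(n−5) − p(n−7) + …: p(5)=7; p(6)=11; p(7)=15; p(8)=22; p(9)=30; p(10)=42; p(11)=56; p(12)=77. So valid n = 6, 7, 8, 9, 10, 11.

Answer: 6, 7, 8, 9, 10, 11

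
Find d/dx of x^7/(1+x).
(7x^6(1+x) - x^7)/(1+x)²
Quotient rule: [7x^{6}(1+x) - x^7]/(1+x)².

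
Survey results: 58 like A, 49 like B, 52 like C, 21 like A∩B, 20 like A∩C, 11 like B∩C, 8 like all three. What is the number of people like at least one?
115

Solution: |A∪B∪C| = 58+49+52-21-20-11+8 = 115.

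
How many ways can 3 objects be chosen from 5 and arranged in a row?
P(5,3) = 5!/(5-3)! = 60.
Final answer: 60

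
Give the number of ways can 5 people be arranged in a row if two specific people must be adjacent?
48
Treat pair as unit: (5-1)! arrangements × 2 internal orders = 48.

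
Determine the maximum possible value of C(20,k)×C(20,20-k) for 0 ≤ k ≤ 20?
34,134,779,536

C(20,k)·C(20,20-k) = C(20,k)², maximised at the centre k = 10: C(20,10)² = 34,134,779,536.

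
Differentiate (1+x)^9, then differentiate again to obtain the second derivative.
72(1+x)^7

Working:
First derivative: 9(1+x)^{8}. Second derivative: 9·8·(1+x)^{7} = 72(1+x)^{7}.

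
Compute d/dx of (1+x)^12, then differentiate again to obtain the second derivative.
132(1+x)^10
First derivative: 12(1+x)^{11}. Second derivative: 12·11·(1+x)^{10} = 132(1+x)^{10}.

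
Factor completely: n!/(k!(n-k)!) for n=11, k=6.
C(11,6) = 462

Explanation: This is the binomial coefficient C(11,6) = 462.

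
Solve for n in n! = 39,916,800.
11

Reasoning: n! is strictly increasing. 9! = 362,880, 10! = 3,628,800, 11! = 39,916,800 ✓. So n = 11.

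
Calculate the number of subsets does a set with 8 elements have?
256

Reasoning: Each element can be included or excluded: 2^8 = 256.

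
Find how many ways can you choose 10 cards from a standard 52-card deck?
15,820,024,220

Explanation: C(52,10) = 15,820,024,220.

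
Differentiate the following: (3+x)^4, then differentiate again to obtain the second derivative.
12(3+x)^2
First derivative: 4(3+x)^{3}. Second derivative: 4·3·(3+x)^{2} = 12(3+x)^{2}.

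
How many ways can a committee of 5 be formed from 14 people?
2,002

Reasoning: C(14,5) = 14! / (5! × (14-5)!)
         = 14! / (5! × 9!)
         = 2,002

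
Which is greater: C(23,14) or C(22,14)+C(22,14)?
C(23,14)=817,190; C(22,14)+C(22,14)=319,770+319,770=639,540.
Final answer: C(23,14)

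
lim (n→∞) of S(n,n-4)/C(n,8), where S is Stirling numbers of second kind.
105
The leading term of S(n,n-4) as a polynomial in n is (7)!!·C(n,8), so the ratio → (7)!! = 105.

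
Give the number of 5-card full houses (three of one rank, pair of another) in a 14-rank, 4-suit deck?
4,368

Reasoning: Triple rank: 14. Triple suits: C(4,3)=4. Pair rank: 13. Pair suits: C(4,2)=6. Total: 4,368.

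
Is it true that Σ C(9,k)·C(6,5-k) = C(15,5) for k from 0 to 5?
True

Reasoning: Vandermonde's identity gives C(15,5) = 3,003; RHS C(15,5) = 3,003.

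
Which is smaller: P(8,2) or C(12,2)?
P(8,2)=56, C(12,2)=66.
Final answer: P(8,2)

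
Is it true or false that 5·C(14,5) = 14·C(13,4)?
True

Explanation: Absorption identity k·C(n,k) = n·C(n-1,k-1). LHS = 5·2002 = 10,010; RHS = 14·715 = 10,010.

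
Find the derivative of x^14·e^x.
(14x^13 + x^14)e^x

Reasoning: Product rule: d/dx[x^14]·e^x + x^14·d/dx[e^x] = 14x^{13}e^x + x^14e^x.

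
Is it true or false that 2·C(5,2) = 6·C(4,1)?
False

Reasoning: Absorption identity k·C(n,k) = n·C(n-1,k-1). LHS = 2·10 = 20; RHS = 6·4 = 24.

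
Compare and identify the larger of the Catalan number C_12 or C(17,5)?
C_12

C_12 = C(24,12)/(12+1) = 2,704,156/13 = 208,012; C(17,5) = 6,188.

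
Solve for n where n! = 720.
n! is strictly increasing. 4! = 24, 5! = 120, 6! = 720 ✓. So n = 6.

Answer: 6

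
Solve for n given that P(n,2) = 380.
20

Working:
P(n,2) = n(n−1) is increasing in n; n(n−1) ≈ (n−0.5)^2 = 380 gives n ≈ 20.0. Check: P(18,2) = 306, P(19,2) = 342, P(20,2) = 380 ✓. So n = 20.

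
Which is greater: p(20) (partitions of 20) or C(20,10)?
C(20,10)

Working:
Pentagonal recurrence p(n) = p(n−1) + p(n−2) − p(n−5) − p(n−7) + …: p(20) = p(19) + p(18) − p(15) − p(13) + p(8) + p(5) = 490 + 385 − 176 − 101 + 22 + 7 = 627; C(20,10) = 184,756.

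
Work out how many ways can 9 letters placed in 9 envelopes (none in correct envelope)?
133,496

Working:
Using D(n) = (n-1)[D(n-1) + D(n-2)]:
D(9) = (9-1) × [D(8) + D(7)]
      = 8 × [14833 + 1854]
      = 8 × 16687
      = 133,496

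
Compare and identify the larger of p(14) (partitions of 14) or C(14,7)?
Pentagonal recurrence p(n) = p(n−1) + p(n−2) − p(n−5) − p(n−7) + …: p(14) = p(13) + p(12) − p(9) − p(7) + p(2) = 101 + 77 − 30 − 15 + 2 = 135; C(14,7) = 3,432.
Final answer: C(14,7)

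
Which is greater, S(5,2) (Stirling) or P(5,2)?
P(5,2)

Explanation: S(5,2) = 2·S(4,2) + S(4,1) = 2·7 + 1 = 15; P(5,2) = 20.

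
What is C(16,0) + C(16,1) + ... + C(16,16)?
Sum of binomial coefficients = 2^16 = 65,536.
Final answer: 65,536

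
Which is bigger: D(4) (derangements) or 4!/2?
4!/2

Solution: D(4) = (4-1)·[D(3) + D(2)] = 3·[2 + 1] = 9; 4!/2 = 24/2 = 12.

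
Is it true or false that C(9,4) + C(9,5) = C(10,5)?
True

Working:
Pascal's identity: LHS = 126 + 126 = 252; RHS = C(10,5) = 252. Both sides agree, so the statement holds.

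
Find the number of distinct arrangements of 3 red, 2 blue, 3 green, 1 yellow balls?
Multinomial: 9!/(3! × 2! × 3! × 1!) = 5,040.

Answer: 5,040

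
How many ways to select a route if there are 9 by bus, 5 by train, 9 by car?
23

Explanation: By the addition principle: 9 + 5 + 9 = 23.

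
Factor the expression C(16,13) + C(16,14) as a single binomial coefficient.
By Pascal's identity: C(16,13) + C(16,14) = C(17,14) = 680.

Answer: C(17,14)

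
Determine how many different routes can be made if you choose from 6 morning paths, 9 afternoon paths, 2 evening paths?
108
By the multiplication principle: 6 × 9 × 2 = 108.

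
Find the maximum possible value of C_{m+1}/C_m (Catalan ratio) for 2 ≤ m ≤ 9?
38/11

Working:
C_{m+1}/C_m = 2(2m+1)/(m+2), which increases with m. Maximum at m = 9: 2·19/11 = 38/11.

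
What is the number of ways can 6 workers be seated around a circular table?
120

Circular arrangements: (6-1)! = 120.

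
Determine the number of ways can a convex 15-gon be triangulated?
742,900

Working:
Using the Catalan number formula: C_n = C(2n, n) / (n+1)
C_13 = C(26, 13) / (13+1)
     = 10400600 / 14
     = 742,900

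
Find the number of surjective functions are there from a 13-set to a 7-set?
28,805,736,960

Working:
Onto functions = 7! × S(13,7)
First compute S(13,7) via recurrence:
Using the Stirling recurrence: S(n,k) = k·S(n-1,k) + S(n-1,k-1)
S(13,7) = 7·S(12,7) + S(12,6)
         = 7·627396 + 1323652
         = 4391772 + 1323652
         = 5,715,424
Then: 5040 × 5715424 = 28,805,736,960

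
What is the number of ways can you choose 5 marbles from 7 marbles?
21

Reasoning: C(7,5) = 7! / (5! × (7-5)!)
         = 7! / (5! × 2!)
         = 21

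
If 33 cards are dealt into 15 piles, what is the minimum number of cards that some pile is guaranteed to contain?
3

Pigeonhole: ⌈33/15⌉ = 3.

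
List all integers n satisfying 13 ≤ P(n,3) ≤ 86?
4, 5

Explanation: P(3,3)=6; P(4,3)=24; P(5,3)=60; P(6,3)=120. So valid n = 4, 5.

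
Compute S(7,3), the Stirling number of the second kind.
Using the Stirling recurrence: S(n,k) = k·S(n-1,k) + S(n-1,k-1)
S(7,3) = 3·S(6,3) + S(6,2)
         = 3·90 + 31
         = 270 + 31
         = 301
Final answer: 301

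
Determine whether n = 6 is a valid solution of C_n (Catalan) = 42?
C_6 = C(12,6)/(6+1) = 924/7 = 132, which does not equal 42.

Answer: No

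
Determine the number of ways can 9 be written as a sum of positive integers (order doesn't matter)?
30

Pentagonal recurrence p(n) = p(n−1) + p(n−2) − p(n−5) − p(n−7) + …: p(9) = p(8) + p(7) − p(4) − p(2) = 22 + 15 − 5 − 2 = 30.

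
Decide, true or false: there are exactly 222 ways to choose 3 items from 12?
False

Explanation: C(12,3) = 220 ≠ 222.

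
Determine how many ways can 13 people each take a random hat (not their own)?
2,290,792,932
Using D(n) = (n-1)[D(n-1) + D(n-2)]:
D(13) = (13-1) × [D(12) + D(11)]
      = 12 × [176214841 + 14684570]
      = 12 × 190899411
      = 2,290,792,932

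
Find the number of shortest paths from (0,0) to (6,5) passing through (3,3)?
200

Working:
To (3,3): C(6,3)=20. From there: C(5,3)=10. Total: 200.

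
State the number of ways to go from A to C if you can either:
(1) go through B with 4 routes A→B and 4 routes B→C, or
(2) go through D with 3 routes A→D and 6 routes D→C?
Route via B: 4×4=16. Route via D: 3×6=18. Total: 34.

Answer: 34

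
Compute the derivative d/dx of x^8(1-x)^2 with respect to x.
Product rule: 8x^{7}(1-x)^{2} + x^8·(-2)(1-x)^{1}.
Final answer: 8x^7(1-x)^2 - 2x^8(1-x)^1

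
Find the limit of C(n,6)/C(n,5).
∞
C(n,6)/C(n,5) = (n-5)/6 → ∞ as n → ∞.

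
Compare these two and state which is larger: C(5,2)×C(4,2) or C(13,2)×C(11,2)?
C(13,2)×C(11,2)

Explanation: C(5,2)×C(4,2)=60, C(13,2)×C(11,2)=4,290.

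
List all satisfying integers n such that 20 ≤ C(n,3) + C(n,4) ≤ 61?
6

Explanation: C(5,3)+C(5,4)=15; C(6,3)+C(6,4)=35; C(7,3)+C(7,4)=70. So valid n = 6.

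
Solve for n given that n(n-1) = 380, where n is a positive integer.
n² − n − 380 = 0, so n = (1 ± √(1 + 4·380))/2 = (1 ± √1,521)/2 = (1 ± 39)/2, i.e. n = 20 or n = -19. Taking the positive root, n = 20 (check: 20×19 = 380).

Answer: 20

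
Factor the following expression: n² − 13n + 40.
(n − 5)(n − 8)

Reasoning: Seek roots whose sum is 13 and product is 40: (5, 8). So n² − 13n + 40 = (n − 5)(n − 8).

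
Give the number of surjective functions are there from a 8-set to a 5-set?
126,000
Onto functions = 5! × S(8,5)
First compute S(8,5) via recurrence:
Using the Stirling recurrence: S(n,k) = k·S(n-1,k) + S(n-1,k-1)
S(8,5) = 5·S(7,5) + S(7,4)
         = 5·140 + 350
         = 700 + 350
         = 1,050
Then: 120 × 1050 = 126,000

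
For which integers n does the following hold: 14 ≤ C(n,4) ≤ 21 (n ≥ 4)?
6

Reasoning: C(5,4)=5; C(6,4)=15; C(7,4)=35. So valid n = 6.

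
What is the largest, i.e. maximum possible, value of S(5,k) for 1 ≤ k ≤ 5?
25

Reasoning: Row S(5,k) for k = 1..5 (via S(n,k) = k·S(n−1,k) + S(n−1,k−1)): 1, 15, 25, 10, 1. The row is unimodal; maximum at k = 3: 25.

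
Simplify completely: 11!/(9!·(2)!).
55

This is C(11,9) = 55.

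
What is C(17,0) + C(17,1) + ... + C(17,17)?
131,072

Explanation: Sum of binomial coefficients = 2^17 = 131,072.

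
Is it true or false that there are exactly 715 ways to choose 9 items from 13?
True
C(13,9) = 715.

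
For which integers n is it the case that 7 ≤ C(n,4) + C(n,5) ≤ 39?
6

Reasoning: C(5,4)+C(5,5)=6; C(6,4)+C(6,5)=21; C(7,4)+C(7,5)=56. So valid n = 6.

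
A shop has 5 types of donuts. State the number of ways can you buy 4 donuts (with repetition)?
70

Stars and bars: C(4+5-1, 4) = C(8, 4) = 70.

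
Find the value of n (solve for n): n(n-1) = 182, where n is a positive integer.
n² − n − 182 = 0, so n = (1 ± √(1 + 4·182))/2 = (1 ± √729)/2 = (1 ± 27)/2, i.e. n = 14 or n = -13. Taking the positive root, n = 14 (check: 14×13 = 182).

Answer: 14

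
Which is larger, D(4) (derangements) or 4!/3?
D(4)

Solution: D(4) = (4-1)·[D(3) + D(2)] = 3·[2 + 1] = 9; 4!/3 = 24/3 = 8.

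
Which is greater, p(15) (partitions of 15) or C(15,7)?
C(15,7)

Working:
Pentagonal recurrence p(n) = p(n−1) + p(n−2) − p(n−5) − p(n−7) + …: p(15) = p(14) + p(13) − p(10) − p(8) + p(3) + p(0) = 135 + 101 − 42 − 22 + 3 + 1 = 176; C(15,7) = 6,435.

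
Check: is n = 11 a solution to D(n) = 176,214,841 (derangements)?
No

Reasoning: D(11) = (11-1)·[D(10) + D(9)] = 10·[1,334,961 + 133,496] = 14,684,570, which does not equal 176,214,841.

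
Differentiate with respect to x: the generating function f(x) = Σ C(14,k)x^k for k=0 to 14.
Term-by-term differentiation gives Σ k·C(14,k)x^{k-1} for k=1 to 14.

Answer: Σ k·C(14,k)x^(k-1) for k=1 to 14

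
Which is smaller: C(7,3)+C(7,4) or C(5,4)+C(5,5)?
First=70, Second=6.

Answer: C(5,4)+C(5,5)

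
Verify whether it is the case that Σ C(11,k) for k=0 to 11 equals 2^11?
True
Binomial theorem: Σ C(11,k) = (1+1)^11 = 2^11 = 2,048; RHS 2^11 = 2,048.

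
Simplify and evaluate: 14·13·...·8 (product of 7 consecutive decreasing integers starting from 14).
17,297,280

Working:
This is P(14,7) = 14!/(7)! = 17,297,280.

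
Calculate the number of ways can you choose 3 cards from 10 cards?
120
C(10,3) = 10! / (3! × (10-3)!)
         = 10! / (3! × 7!)
         = 120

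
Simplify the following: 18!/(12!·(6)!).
18,564

Reasoning: This is C(18,12) = 18,564.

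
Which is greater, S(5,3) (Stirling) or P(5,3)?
P(5,3)

Reasoning: S(5,3) = 3·S(4,3) + S(4,2) = 3·6 + 7 = 25; P(5,3) = 60.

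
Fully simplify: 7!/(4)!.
210

Working:
This equals 7×6×5 = 210.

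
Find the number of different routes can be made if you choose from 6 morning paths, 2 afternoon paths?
By the multiplication principle: 6 × 2 = 12.

Answer: 12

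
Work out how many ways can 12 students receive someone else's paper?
176,214,841
Using D(n) = (n-1)[D(n-1) + D(n-2)]:
D(12) = (12-1) × [D(11) + D(10)]
      = 11 × [14684570 + 1334961]
      = 11 × 16019531
      = 176,214,841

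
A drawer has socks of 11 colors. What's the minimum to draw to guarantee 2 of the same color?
12
Worst case: 1 of each = 11. One more: 12.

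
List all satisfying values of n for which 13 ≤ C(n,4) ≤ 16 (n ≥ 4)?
C(5,4)=5; C(6,4)=15; C(7,4)=35. So valid n = 6.

Answer: 6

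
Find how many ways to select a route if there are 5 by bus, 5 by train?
10

Explanation: By the addition principle: 5 + 5 = 10.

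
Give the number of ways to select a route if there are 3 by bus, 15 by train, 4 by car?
22
By the addition principle: 3 + 15 + 4 = 22.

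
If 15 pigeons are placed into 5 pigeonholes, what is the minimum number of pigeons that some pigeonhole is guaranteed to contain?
Pigeonhole: ⌈15/5⌉ = 3.

Answer: 3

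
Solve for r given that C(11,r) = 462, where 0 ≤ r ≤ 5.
5

Solution: C(11,r) is increasing for 0 ≤ r ≤ 5. Stepping up (C(11,r+1) = C(11,r)·(11−r)/(r+1)): C(11,1) = 11, C(11,2) = 55, C(11,3) = 165, C(11,4) = 330, C(11,5) = 462 ✓. So r = 5.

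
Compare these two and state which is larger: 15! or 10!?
15!

Reasoning: 15!=1,307,674,368,000, 10!=3,628,800. 15! > 10!.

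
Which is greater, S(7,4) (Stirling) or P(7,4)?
P(7,4)
S(7,4) = 4·S(6,4) + S(6,3) = 4·65 + 90 = 350; P(7,4) = 840.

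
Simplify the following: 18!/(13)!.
1,028,160

This equals 18×17×...×14 = 1,028,160.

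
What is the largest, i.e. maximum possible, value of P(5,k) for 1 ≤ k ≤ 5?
P(5,k) increases in k, so maximum at k = 5: 5! = 120.

Answer: 120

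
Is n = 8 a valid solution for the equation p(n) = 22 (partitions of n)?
Yes
Pentagonal recurrence p(n) = p(n−1) + p(n−2) − p(n−5) − p(n−7) + …: p(8) = p(7) + p(6) − p(3) − p(1) = 15 + 11 − 3 − 1 = 22, which equals 22.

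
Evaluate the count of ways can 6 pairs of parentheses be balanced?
132

Reasoning: Using the Catalan number formula: C_n = C(2n, n) / (n+1)
C_6 = C(12, 6) / (6+1)
     = 924 / 7
     = 132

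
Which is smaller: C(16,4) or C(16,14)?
C(16,14)
C(16,4)=1,820, C(16,14)=120.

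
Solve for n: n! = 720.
n! is strictly increasing. 4! = 24, 5! = 120, 6! = 720 ✓. So n = 6.

Answer: 6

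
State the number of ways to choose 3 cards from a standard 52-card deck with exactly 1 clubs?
9,633
13 clubs and 39 non-clubs: C(13,1) × C(39,2) = 13 × 741 = 9,633.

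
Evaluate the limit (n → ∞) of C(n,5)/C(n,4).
∞
C(n,5)/C(n,4) = (n-4)/5 → ∞ as n → ∞.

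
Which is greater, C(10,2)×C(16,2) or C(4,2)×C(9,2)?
C(10,2)×C(16,2)
C(10,2)×C(16,2)=5,400, C(4,2)×C(9,2)=216.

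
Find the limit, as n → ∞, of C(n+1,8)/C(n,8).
1

Solution: Both numerator and denominator grow as n^8/8! for large n, so the ratio → 1.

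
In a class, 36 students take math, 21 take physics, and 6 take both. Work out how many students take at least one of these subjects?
51

Solution: |A∪B| = |A|+|B|-|A∩B| = 36+21-6 = 51.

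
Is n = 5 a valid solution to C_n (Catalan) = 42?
Yes

Solution: C_5 = C(10,5)/(5+1) = 252/6 = 42, which equals 42.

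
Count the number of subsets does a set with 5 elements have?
32

Explanation: Each element can be included or excluded: 2^5 = 32.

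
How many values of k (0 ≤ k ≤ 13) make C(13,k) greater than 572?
6

Working:
Row 13 is unimodal and symmetric about k=13/2. C(13,3)=286 ≤ 572; C(13,4)=715 > 572; by symmetry C(13,k) > 572 for k = 4..9. That's 9 - 4 + 1 = 6 values.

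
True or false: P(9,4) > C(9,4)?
True

P(9,4) = 3,024 and C(9,4) = 126; P(n,r) = r! × C(n,r) so P > C whenever r ≥ 2.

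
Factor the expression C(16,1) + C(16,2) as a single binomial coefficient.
C(17,2)

Explanation: By Pascal's identity: C(16,1) + C(16,2) = C(17,2) = 136.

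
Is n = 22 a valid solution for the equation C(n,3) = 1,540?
Yes
C(22,3) = 22·21·20/3! = 9,240/6 = 1,540, which equals 1,540.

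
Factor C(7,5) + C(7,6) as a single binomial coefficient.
C(8,6)

Reasoning: By Pascal's identity: C(7,5) + C(7,6) = C(8,6) = 28.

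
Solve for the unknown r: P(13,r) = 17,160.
P(13,r) = 13·12·…·(13−r+1), a product of r factors. Multiplying down from 13: 13 = 13; 13·12 = 156; 13·12·11 = 1,716; 13·12·11·10 = 17,160 ✓ (4 factors). So r = 4.
Final answer: 4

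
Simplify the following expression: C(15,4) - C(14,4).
364

Working:
C(15,4) - C(14,4) = C(14,3) = 364.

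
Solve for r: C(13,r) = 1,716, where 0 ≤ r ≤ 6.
6

Explanation: C(13,r) is increasing for 0 ≤ r ≤ 6. Stepping up (C(13,r+1) = C(13,r)·(13−r)/(r+1)): C(13,1) = 13, C(13,2) = 78, C(13,3) = 286, C(13,4) = 715, C(13,5) = 1,287, C(13,6) = 1,716 ✓. So r = 6.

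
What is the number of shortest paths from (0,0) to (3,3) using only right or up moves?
20

Working:
Choose 3 rights from 6 moves: C(6,3) = 20.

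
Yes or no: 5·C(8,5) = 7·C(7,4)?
No

Reasoning: Absorption identity k·C(n,k) = n·C(n-1,k-1). LHS = 5·56 = 280; RHS = 7·35 = 245.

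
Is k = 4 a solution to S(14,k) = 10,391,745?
Yes

Reasoning: S(14,4) = 4·S(13,4) + S(13,3) = 4·2,532,530 + 261,625 = 10,391,745, which equals 10,391,745.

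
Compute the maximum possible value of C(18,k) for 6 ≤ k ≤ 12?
48,620

Reasoning: C(18,k) is maximised at the centre of the row: C(18,9) = 48,620.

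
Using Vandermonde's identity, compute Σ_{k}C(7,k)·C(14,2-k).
210
= C(7+14,2) = C(21,2) = 210.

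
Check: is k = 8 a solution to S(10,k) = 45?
No
S(10,8) = 8·S(9,8) + S(9,7) = 8·36 + 462 = 750, which does not equal 45.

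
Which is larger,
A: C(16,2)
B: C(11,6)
B

Explanation: A=C(16,2)=120, B=C(11,6)=462.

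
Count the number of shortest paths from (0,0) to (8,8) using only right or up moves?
12,870

Reasoning: Choose 8 rights from 16 moves: C(16,8) = 12,870.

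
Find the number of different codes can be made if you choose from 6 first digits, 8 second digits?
48

Solution: By the multiplication principle: 6 × 8 = 48.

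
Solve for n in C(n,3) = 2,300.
25

Reasoning: C(n,3) = n(n−1)(n−2)/3! is increasing in n, and n(n−1)(n−2) = 3!·2,300 = 13,800 ≈ (n−1)^3 gives n ≈ 25.0. Check: C(23,3) = 1,771, C(24,3) = 2,024, C(25,3) = 2,300 ✓. So n = 25.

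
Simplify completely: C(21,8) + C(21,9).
497,420

Solution: By Pascal's identity: C(22,9) = 497,420.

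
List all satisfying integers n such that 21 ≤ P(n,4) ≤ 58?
4

P(3,4)=0; P(4,4)=24; P(5,4)=120. So valid n = 4.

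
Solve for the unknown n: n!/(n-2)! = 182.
14
n!/(n-2)! = n×(n-1), a product of 2 consecutive integers ≈ (n−0.5)^2. 182^(1/2) + 0.5 ≈ 14.0; check n = 14: 14×13 = 182 ✓. So n = 14.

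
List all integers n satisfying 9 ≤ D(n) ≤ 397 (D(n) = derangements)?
4, 5, 6

Reasoning: Using D(n) = (n−1)[D(n−1) + D(n−2)] with D(1)=0, D(2)=1: D(3)=2; D(4)=9; D(5)=44; D(6)=265; D(7)=1,854. So valid n = 4, 5, 6.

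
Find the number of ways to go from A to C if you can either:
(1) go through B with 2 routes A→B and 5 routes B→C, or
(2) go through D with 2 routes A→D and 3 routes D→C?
Route via B: 2×5=10. Route via D: 2×3=6. Total: 16.
Final answer: 16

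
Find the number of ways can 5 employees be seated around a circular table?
24

Explanation: Circular arrangements: (5-1)! = 24.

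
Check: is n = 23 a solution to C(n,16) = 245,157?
Yes

C(23,16) = 23·22·21·20·19·18·17·16·15·14·13·12·11·10·9·8/16! = 5,129,368,400,572,416,000/20,922,789,888,000 = 245,157, which equals 245,157.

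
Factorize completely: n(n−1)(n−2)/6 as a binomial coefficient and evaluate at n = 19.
C(n,3); C(19,3) = 969

Working:
n(n−1)(n−2)/6 = n!/(3!(n−3)!) = C(n,3). At n = 19: C(19,3) = 969.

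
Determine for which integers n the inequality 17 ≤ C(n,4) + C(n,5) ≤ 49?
6

Reasoning: C(5,4)+C(5,5)=6; C(6,4)+C(6,5)=21; C(7,4)+C(7,5)=56. So valid n = 6.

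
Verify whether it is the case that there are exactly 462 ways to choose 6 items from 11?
True

Solution: C(11,6) = 462.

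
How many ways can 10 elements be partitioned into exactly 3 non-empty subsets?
This equals S(10,3), the Stirling number of the 2nd kind.
Using the Stirling recurrence: S(n,k) = k·S(n-1,k) + S(n-1,k-1)
S(10,3) = 3·S(9,3) + S(9,2)
         = 3·3025 + 255
         = 9075 + 255
         = 9,330
Final answer: 9,330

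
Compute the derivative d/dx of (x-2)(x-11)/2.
(2x - 13)/2

Reasoning: d/dx[(x-2)(x-11)] = (x-11) + (x-2) = 2x - 13. Dividing by 2 gives (2x - 13)/2.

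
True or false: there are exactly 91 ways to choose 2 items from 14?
True

Explanation: C(14,2) = 91.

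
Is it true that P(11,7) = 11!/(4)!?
True

Explanation: Permutation formula P(n,k) = n!/(n-k)!: 11!/4! = 39,916,800/24 = 1,663,200 = P(11,7). The statement holds.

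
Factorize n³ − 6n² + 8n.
n(n − 2)(n − 4)

Reasoning: n³ − 6n² + 8n = n(n² − 6n + 8) = n(n − 2)(n − 4).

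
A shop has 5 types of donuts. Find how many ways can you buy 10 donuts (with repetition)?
1,001
Stars and bars: C(10+5-1, 10) = C(14, 10) = 1,001.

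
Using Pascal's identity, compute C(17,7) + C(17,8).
43,758

Reasoning: C(17,7) + C(17,8) = C(18,8) = 43,758.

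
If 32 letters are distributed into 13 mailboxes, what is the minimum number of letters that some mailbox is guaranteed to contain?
3
Pigeonhole: ⌈32/13⌉ = 3.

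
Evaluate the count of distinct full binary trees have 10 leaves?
4,862

Solution: Using the Catalan number formula: C_n = C(2n, n) / (n+1)
C_9 = C(18, 9) / (9+1)
     = 48620 / 10
     = 4,862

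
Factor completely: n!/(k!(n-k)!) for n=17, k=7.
This is the binomial coefficient C(17,7) = 19,448.

Answer: C(17,7) = 19,448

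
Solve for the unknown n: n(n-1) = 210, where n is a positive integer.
15

n² − n − 210 = 0, so n = (1 ± √(1 + 4·210))/2 = (1 ± √841)/2 = (1 ± 29)/2, i.e. n = 15 or n = -14. Taking the positive root, n = 15 (check: 15×14 = 210).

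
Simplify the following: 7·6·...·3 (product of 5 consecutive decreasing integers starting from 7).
2,520

Solution: This is P(7,5) = 7!/(2)! = 2,520.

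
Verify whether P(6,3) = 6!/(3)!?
True

Permutation formula P(n,k) = n!/(n-k)!: 6!/3! = 720/6 = 120 = P(6,3). The statement holds.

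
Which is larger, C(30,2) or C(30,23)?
C(30,23)

C(30,2)=435, C(30,23)=2,035,800.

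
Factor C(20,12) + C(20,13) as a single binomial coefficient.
C(21,13)

Reasoning: By Pascal's identity: C(20,12) + C(20,13) = C(21,13) = 203,490.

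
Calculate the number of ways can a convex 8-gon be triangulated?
132

Using the Catalan number formula: C_n = C(2n, n) / (n+1)
C_6 = C(12, 6) / (6+1)
     = 924 / 7
     = 132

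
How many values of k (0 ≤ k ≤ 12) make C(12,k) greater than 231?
5

Explanation: Row 12 is unimodal and symmetric about k=12/2. C(12,3)=220 ≤ 231; C(12,4)=495 > 231; by symmetry C(12,k) > 231 for k = 4..8. That's 8 - 4 + 1 = 5 values.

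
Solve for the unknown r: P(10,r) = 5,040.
4

Solution: P(10,r) = 10·9·…·(10−r+1), a product of r factors. Multiplying down from 10: 10 = 10; 10·9 = 90; 10·9·8 = 720; 10·9·8·7 = 5,040 ✓ (4 factors). So r = 4.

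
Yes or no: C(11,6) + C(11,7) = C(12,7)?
Yes

Reasoning: Pascal's identity: LHS = 462 + 330 = 792; RHS = C(12,7) = 792. Both sides agree, so the statement holds.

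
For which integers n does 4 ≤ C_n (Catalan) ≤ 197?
3, 4, 5, 6

Solution: C_2=2; C_3=5; C_4=14; C_5=42; C_6=132; C_7=429. So valid n = 3, 4, 5, 6.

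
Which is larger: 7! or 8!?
8!

7!=5,040, 8!=40,320. 8! > 7!.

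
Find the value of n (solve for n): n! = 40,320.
n! is strictly increasing. 6! = 720, 7! = 5,040, 8! = 40,320 ✓. So n = 8.
Final answer: 8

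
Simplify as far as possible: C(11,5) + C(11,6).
924

Reasoning: By Pascal's identity: C(12,6) = 924.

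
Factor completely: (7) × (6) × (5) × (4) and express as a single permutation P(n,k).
P(7,4) = 7!/(3)!
Product of 4 consecutive descending integers starting at 7: P(7,4) = 7!/3! = 840.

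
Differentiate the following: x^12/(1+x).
(12x^11(1+x) - x^12)/(1+x)²

Working:
Quotient rule: [12x^{11}(1+x) - x^12]/(1+x)².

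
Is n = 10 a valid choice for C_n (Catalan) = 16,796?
Yes

Working:
C_10 = C(20,10)/(10+1) = 184,756/11 = 16,796, which equals 16,796.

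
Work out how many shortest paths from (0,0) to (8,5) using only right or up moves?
1,287

Explanation: Choose 8 rights from 13 moves: C(13,8) = 1,287.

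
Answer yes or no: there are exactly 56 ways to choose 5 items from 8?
Yes

Explanation: C(8,5) = 56.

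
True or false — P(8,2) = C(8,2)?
False

P(8,2) = 56 but C(8,2) = 28; they differ by a factor of 2! = 2, so the statement does not hold.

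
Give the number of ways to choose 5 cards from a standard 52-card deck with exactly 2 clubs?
712,842

Solution: 13 clubs and 39 non-clubs: C(13,2) × C(39,3) = 78 × 9139 = 712,842.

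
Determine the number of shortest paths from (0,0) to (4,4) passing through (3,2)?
30

To (3,2): C(5,3)=10. From there: C(3,1)=3. Total: 30.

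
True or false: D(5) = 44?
True

Reasoning: Derangements of 5 elements: D(5) = (5-1)·[D(4) + D(3)] = 4·[9 + 2] = 44.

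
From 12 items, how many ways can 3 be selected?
220

Solution: C(12,3) = 12! / (3! × (12-3)!)
         = 12! / (3! × 9!)
         = 220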